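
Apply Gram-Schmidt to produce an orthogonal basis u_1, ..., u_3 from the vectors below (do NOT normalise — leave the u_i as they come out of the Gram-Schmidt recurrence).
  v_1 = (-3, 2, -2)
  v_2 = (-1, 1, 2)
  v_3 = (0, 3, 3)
Orthogonal basis:
  u_1 = (-3, 2, -2)
  u_2 = (-14/17, 15/17, 36/17)
  u_3 = (126/101, 168/101, -21/101)

Apply the Gram-Schmidt recurrence
  u_1 = v_1
  u_i = v_i − Σ_{j<i} ((v_i · u_j) / (u_j · u_j)) · u_j.

Step by step this gives:
  u_1 = (-3, 2, -2)
  u_2 = (-14/17, 15/17, 36/17)
  u_3 = (126/101, 168/101, -21/101)

Orthogonality check:
  u_2 · u_1 = 0 (should be 0)
  u_3 · u_1 = 0 (should be 0)
  u_3 · u_2 = 0 (should be 0)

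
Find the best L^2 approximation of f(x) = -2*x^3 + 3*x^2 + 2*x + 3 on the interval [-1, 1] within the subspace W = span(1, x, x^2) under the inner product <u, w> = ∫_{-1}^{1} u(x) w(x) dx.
g(x) = 3*x^2 + 4*x/5 + 3

The best approximation g ∈ W is the orthogonal projection of f onto W. Writing g = a_0 + a_1 x + a_2 x^2, the coefficients solve the normal equations G · a = b where
  G_{ij} = <φ_i, φ_j> and b_i = <f, φ_i>, with φ_0 = 1, φ_1 = x, φ_2 = x^2.
G =
  [2, 0, 2/3]
  [0, 2/3, 0]
  [2/3, 0, 2/5],
b = (8, 8/15, 16/5).
Solving gives a_0 = 3, a_1 = 4/5, a_2 = 3, so
  g(x) = 3*x^2 + 4*x/5 + 3.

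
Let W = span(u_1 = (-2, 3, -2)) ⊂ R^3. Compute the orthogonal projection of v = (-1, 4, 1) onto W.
proj_W(v) = (-24/17, 36/17, -24/17)

Set up U = [u_1 | ... | u_1] ∈ R^(3×1). The projector onto W = col(U) is P = U (U^T U)^(-1) U^T.
Compute U^T U =
  [17],
and U^T v = (12).
Solve U^T U · c = U^T v for the coefficients: c = (12/17). The projection is proj_W(v) = U c.
Check: (v - proj_W(v)) · u_1 = 0  (should be 0).
Result: proj_W(v) = (-24/17, 36/17, -24/17).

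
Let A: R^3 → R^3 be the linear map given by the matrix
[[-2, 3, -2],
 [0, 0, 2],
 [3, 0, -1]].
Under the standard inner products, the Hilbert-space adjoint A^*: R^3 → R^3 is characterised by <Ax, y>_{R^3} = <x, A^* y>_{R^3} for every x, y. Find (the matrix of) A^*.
A^* = A^T =
[[-2, 0, 3],
 [3, 0, 0],
 [-2, 2, -1]]

For real matrices with standard dot products, the defining identity <Ax, y> = <x, A^* y> gives (Ax)^T y = x^T (A^*) y, i.e. x^T A^T y = x^T (A^*) y. Since this holds for all x, y, we must have A^* = A^T. Therefore
A^* =
[[-2, 0, 3],
 [3, 0, 0],
 [-2, 2, -1]].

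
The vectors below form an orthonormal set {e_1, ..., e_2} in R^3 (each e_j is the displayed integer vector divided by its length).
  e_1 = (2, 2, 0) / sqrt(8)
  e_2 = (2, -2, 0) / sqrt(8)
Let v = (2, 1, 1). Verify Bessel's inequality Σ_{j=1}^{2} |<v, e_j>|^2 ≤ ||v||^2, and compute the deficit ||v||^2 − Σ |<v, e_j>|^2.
Σ |<v, e_j>|^2 = 5; ||v||^2 = 6; deficit = 1

Write each e_j = u_j / sqrt(<u_j, u_j>) where u_j is the displayed integer vector. Then <v, e_j> = <v, u_j> / sqrt(<u_j, u_j>), so |<v, e_j>|^2 = <v, u_j>^2 / <u_j, u_j>.
Coefficients: <v, e_1> = 6/sqrt(8), <v, e_2> = 2/sqrt(8).
Square and sum: Σ |<v, e_j>|^2 = 5.
Compute ||v||^2 = v·v = 6.
Deficit = 6 − 5 = 1 ≥ 0, confirming Bessel's inequality. (The deficit equals ||v − Σ <v,e_j> e_j||^2, the squared distance from v to span{e_j}.)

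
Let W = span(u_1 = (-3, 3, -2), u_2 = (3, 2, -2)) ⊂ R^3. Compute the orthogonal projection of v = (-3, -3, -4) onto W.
proj_W(v) = (-915/373, 105/373, 38/373)

Set up U = [u_1 | ... | u_2] ∈ R^(3×2). The projector onto W = col(U) is P = U (U^T U)^(-1) U^T.
Compute U^T U =
  [22, 1]
  [1, 17],
and U^T v = (8, -7).
Solve U^T U · c = U^T v for the coefficients: c = (143/373, -162/373). The projection is proj_W(v) = U c.
Check: (v - proj_W(v)) · u_1 = 0  (should be 0).
Check: (v - proj_W(v)) · u_2 = 0  (should be 0).
Result: proj_W(v) = (-915/373, 105/373, 38/373).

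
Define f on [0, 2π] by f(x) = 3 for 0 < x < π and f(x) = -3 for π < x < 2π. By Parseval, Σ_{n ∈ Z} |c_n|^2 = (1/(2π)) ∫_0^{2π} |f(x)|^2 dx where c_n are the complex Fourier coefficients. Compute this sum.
Σ |c_n|^2 = 9

Parseval equates the L^2 energy of f (normalised by 1/(2π)) with the ℓ^2 sum of its Fourier coefficients: (1/(2π)) ∫_0^{2π} |f|^2 = Σ |c_n|^2.
Compute the left side: (1/(2π)) [∫_0^π 3^2 dx + ∫_π^{2π} (-3)^2 dx] = (1/(2π)) · (9π + 9π) = (9 + 9)/2 = 9.
So Σ_{n ∈ Z} |c_n|^2 = 9.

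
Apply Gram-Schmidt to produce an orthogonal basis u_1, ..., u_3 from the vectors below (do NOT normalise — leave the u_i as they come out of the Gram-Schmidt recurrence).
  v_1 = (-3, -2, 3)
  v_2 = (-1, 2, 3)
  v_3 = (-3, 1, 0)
Orthogonal basis:
  u_1 = (-3, -2, 3)
  u_2 = (1/11, 30/11, 21/11)
  u_3 = (-126/61, 63/61, -84/61)

Apply the Gram-Schmidt recurrence
  u_1 = v_1
  u_i = v_i − Σ_{j<i} ((v_i · u_j) / (u_j · u_j)) · u_j.

Step by step this gives:
  u_1 = (-3, -2, 3)
  u_2 = (1/11, 30/11, 21/11)
  u_3 = (-126/61, 63/61, -84/61)

Orthogonality check:
  u_2 · u_1 = 0 (should be 0)
  u_3 · u_1 = 0 (should be 0)
  u_3 · u_2 = 0 (should be 0)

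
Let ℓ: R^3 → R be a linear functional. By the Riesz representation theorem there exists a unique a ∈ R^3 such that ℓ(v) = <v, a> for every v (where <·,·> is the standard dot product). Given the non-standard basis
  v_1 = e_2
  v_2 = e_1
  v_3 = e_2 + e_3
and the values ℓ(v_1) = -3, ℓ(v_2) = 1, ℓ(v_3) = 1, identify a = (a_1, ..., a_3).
a = (1, -3, 4)

Write a = (a_1, ..., a_3) in the standard basis. For each basis vector v_i, ℓ(v_i) = <v_i, a> is a linear equation in the a_j's. Collect the n equations into a matrix system V a = ℓ, where row i of V is v_i (expressed in the standard basis). Since V is invertible (lower-triangular with 1s on the diagonal, up to permutation), solve by back-substitution:
  V =
[[0, 1, 0],
 [1, 0, 0],
 [0, 1, 1]]
  V a = (-3, 1, 1)
Solving gives a = (1, -3, 4).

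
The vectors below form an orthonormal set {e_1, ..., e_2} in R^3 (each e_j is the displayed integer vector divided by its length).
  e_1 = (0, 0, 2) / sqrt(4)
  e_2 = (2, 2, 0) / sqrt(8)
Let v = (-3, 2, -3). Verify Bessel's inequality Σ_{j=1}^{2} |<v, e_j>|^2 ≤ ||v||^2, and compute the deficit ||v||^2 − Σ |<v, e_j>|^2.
Σ |<v, e_j>|^2 = 19/2; ||v||^2 = 22; deficit = 25/2

Write each e_j = u_j / sqrt(<u_j, u_j>) where u_j is the displayed integer vector. Then <v, e_j> = <v, u_j> / sqrt(<u_j, u_j>), so |<v, e_j>|^2 = <v, u_j>^2 / <u_j, u_j>.
Coefficients: <v, e_1> = -6/sqrt(4), <v, e_2> = -2/sqrt(8).
Square and sum: Σ |<v, e_j>|^2 = 19/2.
Compute ||v||^2 = v·v = 22.
Deficit = 22 − 19/2 = 25/2 ≥ 0, confirming Bessel's inequality. (The deficit equals ||v − Σ <v,e_j> e_j||^2, the squared distance from v to span{e_j}.)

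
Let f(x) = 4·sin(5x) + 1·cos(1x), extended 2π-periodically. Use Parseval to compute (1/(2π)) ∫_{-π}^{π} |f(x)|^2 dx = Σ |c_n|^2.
Σ |c_n|^2 = 17/2

Expand |f|^2 and use orthogonality of {sin(nx), cos(mx)} on [-π, π]:
  ∫_{-π}^{π} sin(nx)^2 dx = π, ∫ cos(mx)^2 dx = π, and cross terms integrate to 0.
So ∫_{-π}^{π} f(x)^2 dx = 4^2 · π + 1^2 · π = (16 + 1)π.
Divide by 2π: (16 + 1)/2 = 17/2.
By Parseval, this equals Σ |c_n|^2.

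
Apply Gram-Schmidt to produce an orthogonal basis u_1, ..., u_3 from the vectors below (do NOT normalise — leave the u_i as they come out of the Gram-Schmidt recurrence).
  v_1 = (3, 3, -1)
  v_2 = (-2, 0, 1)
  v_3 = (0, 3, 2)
Orthogonal basis:
  u_1 = (3, 3, -1)
  u_2 = (-17/19, 21/19, 12/19)
  u_3 = (27/46, -9/46, 27/23)

Apply the Gram-Schmidt recurrence
  u_1 = v_1
  u_i = v_i − Σ_{j<i} ((v_i · u_j) / (u_j · u_j)) · u_j.

Step by step this gives:
  u_1 = (3, 3, -1)
  u_2 = (-17/19, 21/19, 12/19)
  u_3 = (27/46, -9/46, 27/23)

Orthogonality check:
  u_2 · u_1 = 0 (should be 0)
  u_3 · u_1 = 0 (should be 0)
  u_3 · u_2 = 0 (should be 0)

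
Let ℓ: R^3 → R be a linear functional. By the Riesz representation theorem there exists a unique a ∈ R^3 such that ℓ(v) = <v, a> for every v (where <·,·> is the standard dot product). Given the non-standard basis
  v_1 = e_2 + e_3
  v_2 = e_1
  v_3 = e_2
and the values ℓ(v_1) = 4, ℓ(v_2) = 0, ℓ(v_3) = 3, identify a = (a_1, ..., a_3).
a = (0, 3, 1)

Write a = (a_1, ..., a_3) in the standard basis. For each basis vector v_i, ℓ(v_i) = <v_i, a> is a linear equation in the a_j's. Collect the n equations into a matrix system V a = ℓ, where row i of V is v_i (expressed in the standard basis). Since V is invertible (lower-triangular with 1s on the diagonal, up to permutation), solve by back-substitution:
  V =
[[0, 1, 1],
 [1, 0, 0],
 [0, 1, 0]]
  V a = (4, 0, 3)
Solving gives a = (0, 3, 1).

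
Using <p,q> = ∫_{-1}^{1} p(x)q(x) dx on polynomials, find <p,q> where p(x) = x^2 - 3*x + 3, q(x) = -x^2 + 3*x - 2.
<p,q> = -326/15

Expand the product: p(x)·q(x) = -x^4 + 6*x^3 - 14*x^2 + 15*x - 6.
∫_{-1}^{1} of each monomial x^k gives [2/(k+1) if k even, 0 if k odd]. Integrating term-by-term (or equivalently evaluating the antiderivative F(x) = -x^5/5 + 3*x^4/2 - 14*x^3/3 + 15*x^2/2 - 6*x at the endpoints):
  F(1) − F(−1) = -28/15 − (298/15) = -326/15.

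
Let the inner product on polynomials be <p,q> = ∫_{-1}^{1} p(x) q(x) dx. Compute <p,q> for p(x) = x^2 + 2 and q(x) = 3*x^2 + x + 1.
<p,q> = 148/15

Expand the product: p(x)·q(x) = 3*x^4 + x^3 + 7*x^2 + 2*x + 2.
∫_{-1}^{1} of each monomial x^k gives [2/(k+1) if k even, 0 if k odd]. Integrating term-by-term (or equivalently evaluating the antiderivative F(x) = 3*x^5/5 + x^4/4 + 7*x^3/3 + x^2 + 2*x at the endpoints):
  F(1) − F(−1) = 371/60 − (-221/60) = 148/15.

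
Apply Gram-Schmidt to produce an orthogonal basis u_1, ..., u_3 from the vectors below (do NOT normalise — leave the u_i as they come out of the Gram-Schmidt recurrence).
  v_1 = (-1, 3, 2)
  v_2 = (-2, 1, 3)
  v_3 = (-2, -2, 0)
Orthogonal basis:
  u_1 = (-1, 3, 2)
  u_2 = (-17/14, -19/14, 10/7)
  u_3 = (-28/25, 4/25, -4/5)

Apply the Gram-Schmidt recurrence
  u_1 = v_1
  u_i = v_i − Σ_{j<i} ((v_i · u_j) / (u_j · u_j)) · u_j.

Step by step this gives:
  u_1 = (-1, 3, 2)
  u_2 = (-17/14, -19/14, 10/7)
  u_3 = (-28/25, 4/25, -4/5)

Orthogonality check:
  u_2 · u_1 = 0 (should be 0)
  u_3 · u_1 = 0 (should be 0)
  u_3 · u_2 = 0 (should be 0)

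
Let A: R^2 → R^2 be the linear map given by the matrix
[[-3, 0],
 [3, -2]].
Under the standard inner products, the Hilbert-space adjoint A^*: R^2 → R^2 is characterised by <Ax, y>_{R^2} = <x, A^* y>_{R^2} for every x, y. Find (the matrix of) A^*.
A^* = A^T =
[[-3, 3],
 [0, -2]]

For real matrices with standard dot products, the defining identity <Ax, y> = <x, A^* y> gives (Ax)^T y = x^T (A^*) y, i.e. x^T A^T y = x^T (A^*) y. Since this holds for all x, y, we must have A^* = A^T. Therefore
A^* =
[[-3, 3],
 [0, -2]].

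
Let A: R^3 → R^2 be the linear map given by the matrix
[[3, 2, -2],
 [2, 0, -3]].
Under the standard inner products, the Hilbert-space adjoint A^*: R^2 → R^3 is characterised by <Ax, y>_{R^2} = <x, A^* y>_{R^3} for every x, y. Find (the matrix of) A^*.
A^* = A^T =
[[3, 2],
 [2, 0],
 [-2, -3]]

For real matrices with standard dot products, the defining identity <Ax, y> = <x, A^* y> gives (Ax)^T y = x^T (A^*) y, i.e. x^T A^T y = x^T (A^*) y. Since this holds for all x, y, we must have A^* = A^T. Therefore
A^* =
[[3, 2],
 [2, 0],
 [-2, -3]].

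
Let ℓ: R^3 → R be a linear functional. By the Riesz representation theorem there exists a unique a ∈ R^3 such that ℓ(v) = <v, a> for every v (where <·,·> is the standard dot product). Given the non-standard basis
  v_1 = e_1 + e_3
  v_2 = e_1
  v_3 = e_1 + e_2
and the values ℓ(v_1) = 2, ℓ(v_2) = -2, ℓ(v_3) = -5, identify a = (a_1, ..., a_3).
a = (-2, -3, 4)

Write a = (a_1, ..., a_3) in the standard basis. For each basis vector v_i, ℓ(v_i) = <v_i, a> is a linear equation in the a_j's. Collect the n equations into a matrix system V a = ℓ, where row i of V is v_i (expressed in the standard basis). Since V is invertible (lower-triangular with 1s on the diagonal, up to permutation), solve by back-substitution:
  V =
[[1, 0, 1],
 [1, 0, 0],
 [1, 1, 0]]
  V a = (2, -2, -5)
Solving gives a = (-2, -3, 4).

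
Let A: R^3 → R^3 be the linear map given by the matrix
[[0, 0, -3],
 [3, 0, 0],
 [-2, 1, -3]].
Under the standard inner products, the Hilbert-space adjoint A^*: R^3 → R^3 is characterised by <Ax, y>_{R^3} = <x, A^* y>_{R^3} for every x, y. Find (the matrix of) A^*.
A^* = A^T =
[[0, 3, -2],
 [0, 0, 1],
 [-3, 0, -3]]

For real matrices with standard dot products, the defining identity <Ax, y> = <x, A^* y> gives (Ax)^T y = x^T (A^*) y, i.e. x^T A^T y = x^T (A^*) y. Since this holds for all x, y, we must have A^* = A^T. Therefore
A^* =
[[0, 3, -2],
 [0, 0, 1],
 [-3, 0, -3]].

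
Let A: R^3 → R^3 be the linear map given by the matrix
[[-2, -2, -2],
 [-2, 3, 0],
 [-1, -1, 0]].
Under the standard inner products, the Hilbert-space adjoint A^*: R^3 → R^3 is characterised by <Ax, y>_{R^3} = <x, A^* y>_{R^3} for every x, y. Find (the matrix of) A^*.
A^* = A^T =
[[-2, -2, -1],
 [-2, 3, -1],
 [-2, 0, 0]]

For real matrices with standard dot products, the defining identity <Ax, y> = <x, A^* y> gives (Ax)^T y = x^T (A^*) y, i.e. x^T A^T y = x^T (A^*) y. Since this holds for all x, y, we must have A^* = A^T. Therefore
A^* =
[[-2, -2, -1],
 [-2, 3, -1],
 [-2, 0, 0]].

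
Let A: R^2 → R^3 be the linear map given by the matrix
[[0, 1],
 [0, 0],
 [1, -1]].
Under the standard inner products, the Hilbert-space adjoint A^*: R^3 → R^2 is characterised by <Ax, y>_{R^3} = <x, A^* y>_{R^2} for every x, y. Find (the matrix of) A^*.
A^* = A^T =
[[0, 0, 1],
 [1, 0, -1]]

For real matrices with standard dot products, the defining identity <Ax, y> = <x, A^* y> gives (Ax)^T y = x^T (A^*) y, i.e. x^T A^T y = x^T (A^*) y. Since this holds for all x, y, we must have A^* = A^T. Therefore
A^* =
[[0, 0, 1],
 [1, 0, -1]].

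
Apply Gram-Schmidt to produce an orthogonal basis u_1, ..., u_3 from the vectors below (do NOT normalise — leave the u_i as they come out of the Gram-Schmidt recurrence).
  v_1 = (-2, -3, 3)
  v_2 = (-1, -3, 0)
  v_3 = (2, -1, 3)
Orthogonal basis:
  u_1 = (-2, -3, 3)
  u_2 = (0, -3/2, -3/2)
  u_3 = (30/11, -10/11, 10/11)

Apply the Gram-Schmidt recurrence
  u_1 = v_1
  u_i = v_i − Σ_{j<i} ((v_i · u_j) / (u_j · u_j)) · u_j.

Step by step this gives:
  u_1 = (-2, -3, 3)
  u_2 = (0, -3/2, -3/2)
  u_3 = (30/11, -10/11, 10/11)

Orthogonality check:
  u_2 · u_1 = 0 (should be 0)
  u_3 · u_1 = 0 (should be 0)
  u_3 · u_2 = 0 (should be 0)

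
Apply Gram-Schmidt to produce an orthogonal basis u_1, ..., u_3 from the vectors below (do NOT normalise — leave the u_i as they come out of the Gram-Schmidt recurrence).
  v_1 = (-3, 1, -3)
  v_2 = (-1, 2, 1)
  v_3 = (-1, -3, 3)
Orthogonal basis:
  u_1 = (-3, 1, -3)
  u_2 = (-13/19, 36/19, 25/19)
  u_3 = (-28/11, -24/11, 20/11)

Apply the Gram-Schmidt recurrence
  u_1 = v_1
  u_i = v_i − Σ_{j<i} ((v_i · u_j) / (u_j · u_j)) · u_j.

Step by step this gives:
  u_1 = (-3, 1, -3)
  u_2 = (-13/19, 36/19, 25/19)
  u_3 = (-28/11, -24/11, 20/11)

Orthogonality check:
  u_2 · u_1 = 0 (should be 0)
  u_3 · u_1 = 0 (should be 0)
  u_3 · u_2 = 0 (should be 0)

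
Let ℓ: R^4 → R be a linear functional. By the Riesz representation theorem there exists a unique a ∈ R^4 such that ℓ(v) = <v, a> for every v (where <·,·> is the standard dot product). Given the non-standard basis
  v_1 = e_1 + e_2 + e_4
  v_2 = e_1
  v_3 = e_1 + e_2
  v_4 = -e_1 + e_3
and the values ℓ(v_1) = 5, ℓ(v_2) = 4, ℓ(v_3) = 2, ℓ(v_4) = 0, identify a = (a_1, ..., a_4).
a = (4, -2, 4, 3)

Write a = (a_1, ..., a_4) in the standard basis. For each basis vector v_i, ℓ(v_i) = <v_i, a> is a linear equation in the a_j's. Collect the n equations into a matrix system V a = ℓ, where row i of V is v_i (expressed in the standard basis). Since V is invertible (lower-triangular with 1s on the diagonal, up to permutation), solve by back-substitution:
  V =
[[1, 1, 0, 1],
 [1, 0, 0, 0],
 [1, 1, 0, 0],
 [-1, 0, 1, 0]]
  V a = (5, 4, 2, 0)
Solving gives a = (4, -2, 4, 3).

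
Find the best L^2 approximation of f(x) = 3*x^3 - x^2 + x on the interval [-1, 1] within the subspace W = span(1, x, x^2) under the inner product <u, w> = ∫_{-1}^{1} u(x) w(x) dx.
g(x) = -x^2 + 14*x/5

The best approximation g ∈ W is the orthogonal projection of f onto W. Writing g = a_0 + a_1 x + a_2 x^2, the coefficients solve the normal equations G · a = b where
  G_{ij} = <φ_i, φ_j> and b_i = <f, φ_i>, with φ_0 = 1, φ_1 = x, φ_2 = x^2.
G =
  [2, 0, 2/3]
  [0, 2/3, 0]
  [2/3, 0, 2/5],
b = (-2/3, 28/15, -2/5).
Solving gives a_0 = 0, a_1 = 14/5, a_2 = -1, so
  g(x) = -x^2 + 14*x/5.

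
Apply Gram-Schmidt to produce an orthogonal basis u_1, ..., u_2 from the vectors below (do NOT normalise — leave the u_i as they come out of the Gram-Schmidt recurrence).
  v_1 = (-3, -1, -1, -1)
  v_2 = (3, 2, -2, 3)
Orthogonal basis:
  u_1 = (-3, -1, -1, -1)
  u_2 = (0, 1, -3, 2)

Apply the Gram-Schmidt recurrence
  u_1 = v_1
  u_i = v_i − Σ_{j<i} ((v_i · u_j) / (u_j · u_j)) · u_j.

Step by step this gives:
  u_1 = (-3, -1, -1, -1)
  u_2 = (0, 1, -3, 2)

Orthogonality check:
  u_2 · u_1 = 0 (should be 0)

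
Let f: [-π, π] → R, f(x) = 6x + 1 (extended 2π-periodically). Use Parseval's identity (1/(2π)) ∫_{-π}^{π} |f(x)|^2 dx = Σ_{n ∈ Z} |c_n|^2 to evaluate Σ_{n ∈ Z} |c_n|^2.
Σ |c_n|^2 = 12π^2 + 1

Expand and integrate term by term over [-π, π]:
  ∫ (6x)^2 dx = 36·(2π^3/3); ∫ 2·6·(1)·x dx = 0 (odd integrand); ∫ 1^2 dx = 1·2π.
So (1/(2π)) ∫_{-π}^{π} (6x + 1)^2 dx = 36π^2/3 + 1 = 12π^2 + 1.
Parseval ⇒ Σ |c_n|^2 = 12π^2 + 1.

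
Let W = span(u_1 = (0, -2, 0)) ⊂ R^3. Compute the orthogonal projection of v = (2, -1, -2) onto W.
proj_W(v) = (0, -1, 0)

Set up U = [u_1 | ... | u_1] ∈ R^(3×1). The projector onto W = col(U) is P = U (U^T U)^(-1) U^T.
Compute U^T U =
  [4],
and U^T v = (2).
Solve U^T U · c = U^T v for the coefficients: c = (1/2). The projection is proj_W(v) = U c.
Check: (v - proj_W(v)) · u_1 = 0  (should be 0).
Result: proj_W(v) = (0, -1, 0).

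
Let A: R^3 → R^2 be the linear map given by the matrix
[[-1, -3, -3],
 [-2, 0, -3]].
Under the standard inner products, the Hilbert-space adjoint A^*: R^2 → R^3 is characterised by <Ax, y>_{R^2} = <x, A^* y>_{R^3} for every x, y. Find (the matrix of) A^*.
A^* = A^T =
[[-1, -2],
 [-3, 0],
 [-3, -3]]

For real matrices with standard dot products, the defining identity <Ax, y> = <x, A^* y> gives (Ax)^T y = x^T (A^*) y, i.e. x^T A^T y = x^T (A^*) y. Since this holds for all x, y, we must have A^* = A^T. Therefore
A^* =
[[-1, -2],
 [-3, 0],
 [-3, -3]].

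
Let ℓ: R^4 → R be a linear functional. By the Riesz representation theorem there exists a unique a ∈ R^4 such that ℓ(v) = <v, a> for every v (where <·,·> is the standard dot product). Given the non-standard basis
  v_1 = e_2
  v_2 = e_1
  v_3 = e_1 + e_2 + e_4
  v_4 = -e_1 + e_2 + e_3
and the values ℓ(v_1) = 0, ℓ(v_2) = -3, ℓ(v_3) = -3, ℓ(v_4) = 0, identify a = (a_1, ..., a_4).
a = (-3, 0, -3, 0)

Write a = (a_1, ..., a_4) in the standard basis. For each basis vector v_i, ℓ(v_i) = <v_i, a> is a linear equation in the a_j's. Collect the n equations into a matrix system V a = ℓ, where row i of V is v_i (expressed in the standard basis). Since V is invertible (lower-triangular with 1s on the diagonal, up to permutation), solve by back-substitution:
  V =
[[0, 1, 0, 0],
 [1, 0, 0, 0],
 [1, 1, 0, 1],
 [-1, 1, 1, 0]]
  V a = (0, -3, -3, 0)
Solving gives a = (-3, 0, -3, 0).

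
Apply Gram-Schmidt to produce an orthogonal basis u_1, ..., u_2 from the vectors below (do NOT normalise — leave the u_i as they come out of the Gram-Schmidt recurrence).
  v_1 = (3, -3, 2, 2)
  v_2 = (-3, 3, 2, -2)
Orthogonal basis:
  u_1 = (3, -3, 2, 2)
  u_2 = (-12/13, 12/13, 44/13, -8/13)

Apply the Gram-Schmidt recurrence
  u_1 = v_1
  u_i = v_i − Σ_{j<i} ((v_i · u_j) / (u_j · u_j)) · u_j.

Step by step this gives:
  u_1 = (3, -3, 2, 2)
  u_2 = (-12/13, 12/13, 44/13, -8/13)

Orthogonality check:
  u_2 · u_1 = 0 (should be 0)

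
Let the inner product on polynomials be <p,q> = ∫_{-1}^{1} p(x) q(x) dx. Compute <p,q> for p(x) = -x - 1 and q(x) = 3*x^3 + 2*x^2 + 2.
<p,q> = -98/15

Expand the product: p(x)·q(x) = -3*x^4 - 5*x^3 - 2*x^2 - 2*x - 2.
∫_{-1}^{1} of each monomial x^k gives [2/(k+1) if k even, 0 if k odd]. Integrating term-by-term (or equivalently evaluating the antiderivative F(x) = -3*x^5/5 - 5*x^4/4 - 2*x^3/3 - x^2 - 2*x at the endpoints):
  F(1) − F(−1) = -331/60 − (61/60) = -98/15.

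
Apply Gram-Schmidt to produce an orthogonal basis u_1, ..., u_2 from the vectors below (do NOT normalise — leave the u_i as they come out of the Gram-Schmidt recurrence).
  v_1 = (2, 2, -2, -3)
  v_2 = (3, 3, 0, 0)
Orthogonal basis:
  u_1 = (2, 2, -2, -3)
  u_2 = (13/7, 13/7, 8/7, 12/7)

Apply the Gram-Schmidt recurrence
  u_1 = v_1
  u_i = v_i − Σ_{j<i} ((v_i · u_j) / (u_j · u_j)) · u_j.

Step by step this gives:
  u_1 = (2, 2, -2, -3)
  u_2 = (13/7, 13/7, 8/7, 12/7)

Orthogonality check:
  u_2 · u_1 = 0 (should be 0)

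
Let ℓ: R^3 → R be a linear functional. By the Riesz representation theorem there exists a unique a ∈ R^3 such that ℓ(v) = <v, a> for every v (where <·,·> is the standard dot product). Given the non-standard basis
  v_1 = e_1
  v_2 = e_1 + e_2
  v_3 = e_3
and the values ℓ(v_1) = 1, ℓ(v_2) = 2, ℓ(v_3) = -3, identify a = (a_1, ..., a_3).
a = (1, 1, -3)

Write a = (a_1, ..., a_3) in the standard basis. For each basis vector v_i, ℓ(v_i) = <v_i, a> is a linear equation in the a_j's. Collect the n equations into a matrix system V a = ℓ, where row i of V is v_i (expressed in the standard basis). Since V is invertible (lower-triangular with 1s on the diagonal, up to permutation), solve by back-substitution:
  V =
[[1, 0, 0],
 [1, 1, 0],
 [0, 0, 1]]
  V a = (1, 2, -3)
Solving gives a = (1, 1, -3).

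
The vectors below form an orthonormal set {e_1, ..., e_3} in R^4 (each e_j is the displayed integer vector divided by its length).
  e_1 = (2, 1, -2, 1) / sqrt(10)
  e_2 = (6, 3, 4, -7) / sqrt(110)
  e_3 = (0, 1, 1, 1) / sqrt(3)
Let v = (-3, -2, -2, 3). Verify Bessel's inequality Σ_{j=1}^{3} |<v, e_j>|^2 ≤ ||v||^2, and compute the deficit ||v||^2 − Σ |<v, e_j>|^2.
Σ |<v, e_j>|^2 = 857/33; ||v||^2 = 26; deficit = 1/33

Write each e_j = u_j / sqrt(<u_j, u_j>) where u_j is the displayed integer vector. Then <v, e_j> = <v, u_j> / sqrt(<u_j, u_j>), so |<v, e_j>|^2 = <v, u_j>^2 / <u_j, u_j>.
Coefficients: <v, e_1> = -1/sqrt(10), <v, e_2> = -53/sqrt(110), <v, e_3> = -1/sqrt(3).
Square and sum: Σ |<v, e_j>|^2 = 857/33.
Compute ||v||^2 = v·v = 26.
Deficit = 26 − 857/33 = 1/33 ≥ 0, confirming Bessel's inequality. (The deficit equals ||v − Σ <v,e_j> e_j||^2, the squared distance from v to span{e_j}.)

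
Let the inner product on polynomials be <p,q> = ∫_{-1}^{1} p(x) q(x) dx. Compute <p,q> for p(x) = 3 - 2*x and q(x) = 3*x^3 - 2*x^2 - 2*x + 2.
<p,q> = 124/15

Expand the product: p(x)·q(x) = -6*x^4 + 13*x^3 - 2*x^2 - 10*x + 6.
∫_{-1}^{1} of each monomial x^k gives [2/(k+1) if k even, 0 if k odd]. Integrating term-by-term (or equivalently evaluating the antiderivative F(x) = -6*x^5/5 + 13*x^4/4 - 2*x^3/3 - 5*x^2 + 6*x at the endpoints):
  F(1) − F(−1) = 143/60 − (-353/60) = 124/15.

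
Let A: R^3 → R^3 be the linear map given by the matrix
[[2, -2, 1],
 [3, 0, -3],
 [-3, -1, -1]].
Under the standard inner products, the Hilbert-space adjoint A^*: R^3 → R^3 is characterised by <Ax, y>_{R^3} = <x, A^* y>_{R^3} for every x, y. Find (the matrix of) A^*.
A^* = A^T =
[[2, 3, -3],
 [-2, 0, -1],
 [1, -3, -1]]

For real matrices with standard dot products, the defining identity <Ax, y> = <x, A^* y> gives (Ax)^T y = x^T (A^*) y, i.e. x^T A^T y = x^T (A^*) y. Since this holds for all x, y, we must have A^* = A^T. Therefore
A^* =
[[2, 3, -3],
 [-2, 0, -1],
 [1, -3, -1]].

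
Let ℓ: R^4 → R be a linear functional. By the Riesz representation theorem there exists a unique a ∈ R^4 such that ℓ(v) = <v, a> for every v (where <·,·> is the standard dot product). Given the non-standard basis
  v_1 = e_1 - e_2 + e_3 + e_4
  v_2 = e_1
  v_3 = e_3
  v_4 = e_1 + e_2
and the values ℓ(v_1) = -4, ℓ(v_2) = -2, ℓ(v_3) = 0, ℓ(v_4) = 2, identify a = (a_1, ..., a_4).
a = (-2, 4, 0, 2)

Write a = (a_1, ..., a_4) in the standard basis. For each basis vector v_i, ℓ(v_i) = <v_i, a> is a linear equation in the a_j's. Collect the n equations into a matrix system V a = ℓ, where row i of V is v_i (expressed in the standard basis). Since V is invertible (lower-triangular with 1s on the diagonal, up to permutation), solve by back-substitution:
  V =
[[1, -1, 1, 1],
 [1, 0, 0, 0],
 [0, 0, 1, 0],
 [1, 1, 0, 0]]
  V a = (-4, -2, 0, 2)
Solving gives a = (-2, 4, 0, 2).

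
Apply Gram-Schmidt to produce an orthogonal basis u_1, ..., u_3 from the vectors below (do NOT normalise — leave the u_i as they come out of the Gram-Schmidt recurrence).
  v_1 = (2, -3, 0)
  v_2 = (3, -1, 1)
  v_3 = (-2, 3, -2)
Orthogonal basis:
  u_1 = (2, -3, 0)
  u_2 = (21/13, 14/13, 1)
  u_3 = (21/31, 14/31, -49/31)

Apply the Gram-Schmidt recurrence
  u_1 = v_1
  u_i = v_i − Σ_{j<i} ((v_i · u_j) / (u_j · u_j)) · u_j.

Step by step this gives:
  u_1 = (2, -3, 0)
  u_2 = (21/13, 14/13, 1)
  u_3 = (21/31, 14/31, -49/31)

Orthogonality check:
  u_2 · u_1 = 0 (should be 0)
  u_3 · u_1 = 0 (should be 0)
  u_3 · u_2 = 0 (should be 0)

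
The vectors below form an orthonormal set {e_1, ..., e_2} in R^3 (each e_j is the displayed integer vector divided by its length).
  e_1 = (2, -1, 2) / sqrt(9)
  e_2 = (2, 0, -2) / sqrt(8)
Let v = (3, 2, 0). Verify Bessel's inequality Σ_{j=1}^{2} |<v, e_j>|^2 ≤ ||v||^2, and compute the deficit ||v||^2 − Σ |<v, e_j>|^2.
Σ |<v, e_j>|^2 = 113/18; ||v||^2 = 13; deficit = 121/18

Write each e_j = u_j / sqrt(<u_j, u_j>) where u_j is the displayed integer vector. Then <v, e_j> = <v, u_j> / sqrt(<u_j, u_j>), so |<v, e_j>|^2 = <v, u_j>^2 / <u_j, u_j>.
Coefficients: <v, e_1> = 4/sqrt(9), <v, e_2> = 6/sqrt(8).
Square and sum: Σ |<v, e_j>|^2 = 113/18.
Compute ||v||^2 = v·v = 13.
Deficit = 13 − 113/18 = 121/18 ≥ 0, confirming Bessel's inequality. (The deficit equals ||v − Σ <v,e_j> e_j||^2, the squared distance from v to span{e_j}.)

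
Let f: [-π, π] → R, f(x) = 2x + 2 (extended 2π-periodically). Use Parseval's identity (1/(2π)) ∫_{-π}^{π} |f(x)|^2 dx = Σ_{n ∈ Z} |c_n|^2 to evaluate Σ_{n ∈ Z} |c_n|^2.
Σ |c_n|^2 = 4π^2/3 + 4

Expand and integrate term by term over [-π, π]:
  ∫ (2x)^2 dx = 4·(2π^3/3); ∫ 2·2·(2)·x dx = 0 (odd integrand); ∫ 2^2 dx = 4·2π.
So (1/(2π)) ∫_{-π}^{π} (2x + 2)^2 dx = 4π^2/3 + 4 = 4π^2/3 + 4.
Parseval ⇒ Σ |c_n|^2 = 4π^2/3 + 4.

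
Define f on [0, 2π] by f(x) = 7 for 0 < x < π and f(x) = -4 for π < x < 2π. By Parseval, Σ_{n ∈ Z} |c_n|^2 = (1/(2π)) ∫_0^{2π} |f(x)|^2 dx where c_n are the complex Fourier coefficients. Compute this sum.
Σ |c_n|^2 = 65/2

Parseval equates the L^2 energy of f (normalised by 1/(2π)) with the ℓ^2 sum of its Fourier coefficients: (1/(2π)) ∫_0^{2π} |f|^2 = Σ |c_n|^2.
Compute the left side: (1/(2π)) [∫_0^π 7^2 dx + ∫_π^{2π} (-4)^2 dx] = (1/(2π)) · (49π + 16π) = (49 + 16)/2 = 65/2.
So Σ_{n ∈ Z} |c_n|^2 = 65/2.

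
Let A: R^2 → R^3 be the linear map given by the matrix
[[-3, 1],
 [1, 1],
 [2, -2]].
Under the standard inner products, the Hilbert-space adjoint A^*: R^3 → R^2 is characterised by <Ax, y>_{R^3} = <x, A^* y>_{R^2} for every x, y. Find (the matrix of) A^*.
A^* = A^T =
[[-3, 1, 2],
 [1, 1, -2]]

For real matrices with standard dot products, the defining identity <Ax, y> = <x, A^* y> gives (Ax)^T y = x^T (A^*) y, i.e. x^T A^T y = x^T (A^*) y. Since this holds for all x, y, we must have A^* = A^T. Therefore
A^* =
[[-3, 1, 2],
 [1, 1, -2]].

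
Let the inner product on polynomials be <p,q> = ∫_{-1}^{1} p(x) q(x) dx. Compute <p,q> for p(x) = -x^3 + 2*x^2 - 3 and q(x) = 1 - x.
<p,q> = -64/15

Expand the product: p(x)·q(x) = x^4 - 3*x^3 + 2*x^2 + 3*x - 3.
∫_{-1}^{1} of each monomial x^k gives [2/(k+1) if k even, 0 if k odd]. Integrating term-by-term (or equivalently evaluating the antiderivative F(x) = x^5/5 - 3*x^4/4 + 2*x^3/3 + 3*x^2/2 - 3*x at the endpoints):
  F(1) − F(−1) = -83/60 − (173/60) = -64/15.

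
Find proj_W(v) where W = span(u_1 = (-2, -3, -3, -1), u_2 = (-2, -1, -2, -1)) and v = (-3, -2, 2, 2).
proj_W(v) = (-2/17, -13/17, -8/17, -1/17)

Set up U = [u_1 | ... | u_2] ∈ R^(4×2). The projector onto W = col(U) is P = U (U^T U)^(-1) U^T.
Compute U^T U =
  [23, 14]
  [14, 10],
and U^T v = (4, 2).
Solve U^T U · c = U^T v for the coefficients: c = (6/17, -5/17). The projection is proj_W(v) = U c.
Check: (v - proj_W(v)) · u_1 = 0  (should be 0).
Check: (v - proj_W(v)) · u_2 = 0  (should be 0).
Result: proj_W(v) = (-2/17, -13/17, -8/17, -1/17).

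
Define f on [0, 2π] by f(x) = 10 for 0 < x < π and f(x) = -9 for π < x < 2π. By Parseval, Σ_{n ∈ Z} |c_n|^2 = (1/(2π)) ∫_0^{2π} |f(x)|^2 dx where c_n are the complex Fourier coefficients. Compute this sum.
Σ |c_n|^2 = 181/2

Parseval equates the L^2 energy of f (normalised by 1/(2π)) with the ℓ^2 sum of its Fourier coefficients: (1/(2π)) ∫_0^{2π} |f|^2 = Σ |c_n|^2.
Compute the left side: (1/(2π)) [∫_0^π 10^2 dx + ∫_π^{2π} (-9)^2 dx] = (1/(2π)) · (100π + 81π) = (100 + 81)/2 = 181/2.
So Σ_{n ∈ Z} |c_n|^2 = 181/2.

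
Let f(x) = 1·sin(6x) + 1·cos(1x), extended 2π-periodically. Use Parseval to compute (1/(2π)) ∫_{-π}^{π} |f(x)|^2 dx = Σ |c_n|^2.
Σ |c_n|^2 = 1

Expand |f|^2 and use orthogonality of {sin(nx), cos(mx)} on [-π, π]:
  ∫_{-π}^{π} sin(nx)^2 dx = π, ∫ cos(mx)^2 dx = π, and cross terms integrate to 0.
So ∫_{-π}^{π} f(x)^2 dx = 1^2 · π + 1^2 · π = (1 + 1)π.
Divide by 2π: (1 + 1)/2 = 1.
By Parseval, this equals Σ |c_n|^2.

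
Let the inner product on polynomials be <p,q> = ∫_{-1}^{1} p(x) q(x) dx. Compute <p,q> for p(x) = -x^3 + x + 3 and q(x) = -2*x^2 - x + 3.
<p,q> = 206/15

Expand the product: p(x)·q(x) = 2*x^5 + x^4 - 5*x^3 - 7*x^2 + 9.
∫_{-1}^{1} of each monomial x^k gives [2/(k+1) if k even, 0 if k odd]. Integrating term-by-term (or equivalently evaluating the antiderivative F(x) = x^6/3 + x^5/5 - 5*x^4/4 - 7*x^3/3 + 9*x at the endpoints):
  F(1) − F(−1) = 119/20 − (-467/60) = 206/15.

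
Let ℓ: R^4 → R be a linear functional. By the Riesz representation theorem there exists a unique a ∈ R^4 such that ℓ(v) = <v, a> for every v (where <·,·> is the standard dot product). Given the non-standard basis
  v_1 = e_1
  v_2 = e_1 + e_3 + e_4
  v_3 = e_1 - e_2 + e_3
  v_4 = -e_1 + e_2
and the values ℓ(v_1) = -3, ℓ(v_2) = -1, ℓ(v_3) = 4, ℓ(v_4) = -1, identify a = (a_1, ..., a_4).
a = (-3, -4, 3, -1)

Write a = (a_1, ..., a_4) in the standard basis. For each basis vector v_i, ℓ(v_i) = <v_i, a> is a linear equation in the a_j's. Collect the n equations into a matrix system V a = ℓ, where row i of V is v_i (expressed in the standard basis). Since V is invertible (lower-triangular with 1s on the diagonal, up to permutation), solve by back-substitution:
  V =
[[1, 0, 0, 0],
 [1, 0, 1, 1],
 [1, -1, 1, 0],
 [-1, 1, 0, 0]]
  V a = (-3, -1, 4, -1)
Solving gives a = (-3, -4, 3, -1).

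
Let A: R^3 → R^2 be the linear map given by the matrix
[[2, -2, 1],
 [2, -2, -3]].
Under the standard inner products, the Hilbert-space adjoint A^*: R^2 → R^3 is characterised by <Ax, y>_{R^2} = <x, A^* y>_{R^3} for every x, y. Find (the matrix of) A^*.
A^* = A^T =
[[2, 2],
 [-2, -2],
 [1, -3]]

For real matrices with standard dot products, the defining identity <Ax, y> = <x, A^* y> gives (Ax)^T y = x^T (A^*) y, i.e. x^T A^T y = x^T (A^*) y. Since this holds for all x, y, we must have A^* = A^T. Therefore
A^* =
[[2, 2],
 [-2, -2],
 [1, -3]].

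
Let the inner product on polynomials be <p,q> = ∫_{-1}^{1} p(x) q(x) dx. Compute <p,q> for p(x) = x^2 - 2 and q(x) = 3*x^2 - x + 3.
<p,q> = -64/5

Expand the product: p(x)·q(x) = 3*x^4 - x^3 - 3*x^2 + 2*x - 6.
∫_{-1}^{1} of each monomial x^k gives [2/(k+1) if k even, 0 if k odd]. Integrating term-by-term (or equivalently evaluating the antiderivative F(x) = 3*x^5/5 - x^4/4 - x^3 + x^2 - 6*x at the endpoints):
  F(1) − F(−1) = -113/20 − (143/20) = -64/5.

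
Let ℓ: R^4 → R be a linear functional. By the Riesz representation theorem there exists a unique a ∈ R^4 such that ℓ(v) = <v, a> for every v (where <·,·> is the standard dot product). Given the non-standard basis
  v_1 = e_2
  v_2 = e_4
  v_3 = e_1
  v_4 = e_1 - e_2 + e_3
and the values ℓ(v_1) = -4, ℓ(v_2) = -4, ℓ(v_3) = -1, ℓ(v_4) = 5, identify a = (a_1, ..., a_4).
a = (-1, -4, 2, -4)

Write a = (a_1, ..., a_4) in the standard basis. For each basis vector v_i, ℓ(v_i) = <v_i, a> is a linear equation in the a_j's. Collect the n equations into a matrix system V a = ℓ, where row i of V is v_i (expressed in the standard basis). Since V is invertible (lower-triangular with 1s on the diagonal, up to permutation), solve by back-substitution:
  V =
[[0, 1, 0, 0],
 [0, 0, 0, 1],
 [1, 0, 0, 0],
 [1, -1, 1, 0]]
  V a = (-4, -4, -1, 5)
Solving gives a = (-1, -4, 2, -4).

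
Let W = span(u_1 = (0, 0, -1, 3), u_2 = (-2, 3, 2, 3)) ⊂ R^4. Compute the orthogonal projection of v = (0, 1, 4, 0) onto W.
proj_W(v) = (-276/211, 414/211, 457/211, -129/211)

Set up U = [u_1 | ... | u_2] ∈ R^(4×2). The projector onto W = col(U) is P = U (U^T U)^(-1) U^T.
Compute U^T U =
  [10, 7]
  [7, 26],
and U^T v = (-4, 11).
Solve U^T U · c = U^T v for the coefficients: c = (-181/211, 138/211). The projection is proj_W(v) = U c.
Check: (v - proj_W(v)) · u_1 = 0  (should be 0).
Check: (v - proj_W(v)) · u_2 = 0  (should be 0).
Result: proj_W(v) = (-276/211, 414/211, 457/211, -129/211).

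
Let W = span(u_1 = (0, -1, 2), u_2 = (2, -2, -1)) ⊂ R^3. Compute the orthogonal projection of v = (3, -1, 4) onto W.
proj_W(v) = (8/9, -121/45, 142/45)

Set up U = [u_1 | ... | u_2] ∈ R^(3×2). The projector onto W = col(U) is P = U (U^T U)^(-1) U^T.
Compute U^T U =
  [5, 0]
  [0, 9],
and U^T v = (9, 4).
Solve U^T U · c = U^T v for the coefficients: c = (9/5, 4/9). The projection is proj_W(v) = U c.
Check: (v - proj_W(v)) · u_1 = 0  (should be 0).
Check: (v - proj_W(v)) · u_2 = 0  (should be 0).
Result: proj_W(v) = (8/9, -121/45, 142/45).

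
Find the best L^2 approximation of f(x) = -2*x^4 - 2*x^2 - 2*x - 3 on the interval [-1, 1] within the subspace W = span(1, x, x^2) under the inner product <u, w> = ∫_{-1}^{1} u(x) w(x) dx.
g(x) = -26*x^2/7 - 2*x - 99/35

The best approximation g ∈ W is the orthogonal projection of f onto W. Writing g = a_0 + a_1 x + a_2 x^2, the coefficients solve the normal equations G · a = b where
  G_{ij} = <φ_i, φ_j> and b_i = <f, φ_i>, with φ_0 = 1, φ_1 = x, φ_2 = x^2.
G =
  [2, 0, 2/3]
  [0, 2/3, 0]
  [2/3, 0, 2/5],
b = (-122/15, -4/3, -118/35).
Solving gives a_0 = -99/35, a_1 = -2, a_2 = -26/7, so
  g(x) = -26*x^2/7 - 2*x - 99/35.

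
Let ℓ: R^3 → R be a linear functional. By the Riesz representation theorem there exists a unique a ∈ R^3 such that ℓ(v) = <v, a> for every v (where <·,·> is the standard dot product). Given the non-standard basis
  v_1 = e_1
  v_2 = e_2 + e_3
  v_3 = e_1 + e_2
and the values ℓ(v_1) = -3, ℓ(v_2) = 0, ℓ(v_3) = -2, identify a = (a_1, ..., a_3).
a = (-3, 1, -1)

Write a = (a_1, ..., a_3) in the standard basis. For each basis vector v_i, ℓ(v_i) = <v_i, a> is a linear equation in the a_j's. Collect the n equations into a matrix system V a = ℓ, where row i of V is v_i (expressed in the standard basis). Since V is invertible (lower-triangular with 1s on the diagonal, up to permutation), solve by back-substitution:
  V =
[[1, 0, 0],
 [0, 1, 1],
 [1, 1, 0]]
  V a = (-3, 0, -2)
Solving gives a = (-3, 1, -1).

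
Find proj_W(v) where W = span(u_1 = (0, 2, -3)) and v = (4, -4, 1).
proj_W(v) = (0, -22/13, 33/13)

Set up U = [u_1 | ... | u_1] ∈ R^(3×1). The projector onto W = col(U) is P = U (U^T U)^(-1) U^T.
Compute U^T U =
  [13],
and U^T v = (-11).
Solve U^T U · c = U^T v for the coefficients: c = (-11/13). The projection is proj_W(v) = U c.
Check: (v - proj_W(v)) · u_1 = 0  (should be 0).
Result: proj_W(v) = (0, -22/13, 33/13).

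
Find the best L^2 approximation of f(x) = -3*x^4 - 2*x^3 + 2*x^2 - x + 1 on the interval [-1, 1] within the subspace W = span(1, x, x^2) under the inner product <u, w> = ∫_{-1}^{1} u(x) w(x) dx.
g(x) = -4*x^2/7 - 11*x/5 + 44/35

The best approximation g ∈ W is the orthogonal projection of f onto W. Writing g = a_0 + a_1 x + a_2 x^2, the coefficients solve the normal equations G · a = b where
  G_{ij} = <φ_i, φ_j> and b_i = <f, φ_i>, with φ_0 = 1, φ_1 = x, φ_2 = x^2.
G =
  [2, 0, 2/3]
  [0, 2/3, 0]
  [2/3, 0, 2/5],
b = (32/15, -22/15, 64/105).
Solving gives a_0 = 44/35, a_1 = -11/5, a_2 = -4/7, so
  g(x) = -4*x^2/7 - 11*x/5 + 44/35.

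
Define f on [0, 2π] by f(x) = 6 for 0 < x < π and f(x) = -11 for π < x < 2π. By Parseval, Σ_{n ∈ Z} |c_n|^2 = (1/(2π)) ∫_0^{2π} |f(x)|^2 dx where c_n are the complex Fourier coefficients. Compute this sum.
Σ |c_n|^2 = 157/2

Parseval equates the L^2 energy of f (normalised by 1/(2π)) with the ℓ^2 sum of its Fourier coefficients: (1/(2π)) ∫_0^{2π} |f|^2 = Σ |c_n|^2.
Compute the left side: (1/(2π)) [∫_0^π 6^2 dx + ∫_π^{2π} (-11)^2 dx] = (1/(2π)) · (36π + 121π) = (36 + 121)/2 = 157/2.
So Σ_{n ∈ Z} |c_n|^2 = 157/2.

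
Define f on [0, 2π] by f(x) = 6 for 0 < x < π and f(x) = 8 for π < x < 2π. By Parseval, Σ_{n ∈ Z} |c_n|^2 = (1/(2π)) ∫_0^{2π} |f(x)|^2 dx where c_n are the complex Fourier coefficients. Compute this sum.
Σ |c_n|^2 = 50

Parseval equates the L^2 energy of f (normalised by 1/(2π)) with the ℓ^2 sum of its Fourier coefficients: (1/(2π)) ∫_0^{2π} |f|^2 = Σ |c_n|^2.
Compute the left side: (1/(2π)) [∫_0^π 6^2 dx + ∫_π^{2π} 8^2 dx] = (1/(2π)) · (36π + 64π) = (36 + 64)/2 = 50.
So Σ_{n ∈ Z} |c_n|^2 = 50.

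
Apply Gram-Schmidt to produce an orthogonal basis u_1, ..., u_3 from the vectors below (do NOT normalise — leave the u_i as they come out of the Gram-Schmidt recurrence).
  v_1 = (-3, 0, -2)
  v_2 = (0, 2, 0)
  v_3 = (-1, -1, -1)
Orthogonal basis:
  u_1 = (-3, 0, -2)
  u_2 = (0, 2, 0)
  u_3 = (2/13, 0, -3/13)

Apply the Gram-Schmidt recurrence
  u_1 = v_1
  u_i = v_i − Σ_{j<i} ((v_i · u_j) / (u_j · u_j)) · u_j.

Step by step this gives:
  u_1 = (-3, 0, -2)
  u_2 = (0, 2, 0)
  u_3 = (2/13, 0, -3/13)

Orthogonality check:
  u_2 · u_1 = 0 (should be 0)
  u_3 · u_1 = 0 (should be 0)
  u_3 · u_2 = 0 (should be 0)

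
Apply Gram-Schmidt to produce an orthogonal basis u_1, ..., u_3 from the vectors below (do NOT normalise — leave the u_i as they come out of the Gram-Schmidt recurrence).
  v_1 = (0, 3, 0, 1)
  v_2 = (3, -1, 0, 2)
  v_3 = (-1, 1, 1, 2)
Orthogonal basis:
  u_1 = (0, 3, 0, 1)
  u_2 = (3, -7/10, 0, 21/10)
  u_3 = (-154/139, -66/139, 1, 198/139)

Apply the Gram-Schmidt recurrence
  u_1 = v_1
  u_i = v_i − Σ_{j<i} ((v_i · u_j) / (u_j · u_j)) · u_j.

Step by step this gives:
  u_1 = (0, 3, 0, 1)
  u_2 = (3, -7/10, 0, 21/10)
  u_3 = (-154/139, -66/139, 1, 198/139)

Orthogonality check:
  u_2 · u_1 = 0 (should be 0)
  u_3 · u_1 = 0 (should be 0)
  u_3 · u_2 = 0 (should be 0)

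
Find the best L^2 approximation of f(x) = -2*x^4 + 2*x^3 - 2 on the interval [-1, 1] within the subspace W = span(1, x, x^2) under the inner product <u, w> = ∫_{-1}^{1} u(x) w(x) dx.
g(x) = -12*x^2/7 + 6*x/5 - 64/35

The best approximation g ∈ W is the orthogonal projection of f onto W. Writing g = a_0 + a_1 x + a_2 x^2, the coefficients solve the normal equations G · a = b where
  G_{ij} = <φ_i, φ_j> and b_i = <f, φ_i>, with φ_0 = 1, φ_1 = x, φ_2 = x^2.
G =
  [2, 0, 2/3]
  [0, 2/3, 0]
  [2/3, 0, 2/5],
b = (-24/5, 4/5, -40/21).
Solving gives a_0 = -64/35, a_1 = 6/5, a_2 = -12/7, so
  g(x) = -12*x^2/7 + 6*x/5 - 64/35.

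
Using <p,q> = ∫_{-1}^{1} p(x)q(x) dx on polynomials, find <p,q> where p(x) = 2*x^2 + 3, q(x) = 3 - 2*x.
<p,q> = 22

Expand the product: p(x)·q(x) = -4*x^3 + 6*x^2 - 6*x + 9.
∫_{-1}^{1} of each monomial x^k gives [2/(k+1) if k even, 0 if k odd]. Integrating term-by-term (or equivalently evaluating the antiderivative F(x) = -x^4 + 2*x^3 - 3*x^2 + 9*x at the endpoints):
  F(1) − F(−1) = 7 − (-15) = 22.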